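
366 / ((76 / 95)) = 915 / 2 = 457.50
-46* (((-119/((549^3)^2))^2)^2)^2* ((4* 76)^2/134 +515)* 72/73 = -1194447317934213333730544/171643628563437661850500821722013977416816900459817666636377380118105114976762035958340886849246594737662153119230438061029195772322499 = -0.00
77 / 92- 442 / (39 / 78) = -81251 / 92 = -883.16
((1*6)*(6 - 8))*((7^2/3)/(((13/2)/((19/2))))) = -3724/13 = -286.46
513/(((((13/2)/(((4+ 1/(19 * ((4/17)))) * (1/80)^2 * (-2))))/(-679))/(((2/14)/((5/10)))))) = 840699/41600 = 20.21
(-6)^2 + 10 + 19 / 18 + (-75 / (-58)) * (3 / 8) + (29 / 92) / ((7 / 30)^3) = 2383647281 / 32944464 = 72.35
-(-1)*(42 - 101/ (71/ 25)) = 457/ 71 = 6.44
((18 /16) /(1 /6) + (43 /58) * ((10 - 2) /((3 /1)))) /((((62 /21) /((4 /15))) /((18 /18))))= 0.79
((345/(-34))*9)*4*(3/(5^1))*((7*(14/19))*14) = -5112072/323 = -15826.85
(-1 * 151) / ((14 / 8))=-604 / 7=-86.29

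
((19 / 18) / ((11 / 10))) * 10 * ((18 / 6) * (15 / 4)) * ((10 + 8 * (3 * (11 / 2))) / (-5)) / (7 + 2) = -33725 / 99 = -340.66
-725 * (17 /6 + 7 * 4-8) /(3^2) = -99325 /54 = -1839.35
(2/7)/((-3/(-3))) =2/7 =0.29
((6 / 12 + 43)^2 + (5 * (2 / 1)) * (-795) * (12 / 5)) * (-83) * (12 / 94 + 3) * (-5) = -4194154755 / 188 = -22309333.80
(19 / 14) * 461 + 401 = 14373 / 14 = 1026.64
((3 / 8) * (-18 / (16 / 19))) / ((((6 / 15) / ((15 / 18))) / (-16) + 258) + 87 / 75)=-12825 / 414608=-0.03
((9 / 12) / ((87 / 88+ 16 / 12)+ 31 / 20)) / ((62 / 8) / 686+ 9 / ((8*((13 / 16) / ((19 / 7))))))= 35315280 / 687260837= 0.05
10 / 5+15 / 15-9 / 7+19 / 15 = 313 / 105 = 2.98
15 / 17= 0.88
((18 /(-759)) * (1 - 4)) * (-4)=-0.28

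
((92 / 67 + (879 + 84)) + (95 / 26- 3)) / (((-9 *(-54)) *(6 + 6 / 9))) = 560359 / 1881360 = 0.30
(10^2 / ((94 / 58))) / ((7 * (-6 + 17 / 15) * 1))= -43500 / 24017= -1.81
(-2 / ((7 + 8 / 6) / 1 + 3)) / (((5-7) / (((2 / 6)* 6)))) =3 / 17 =0.18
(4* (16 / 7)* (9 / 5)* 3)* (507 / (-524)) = -219024 / 4585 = -47.77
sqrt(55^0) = 1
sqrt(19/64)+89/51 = sqrt(19)/8+89/51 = 2.29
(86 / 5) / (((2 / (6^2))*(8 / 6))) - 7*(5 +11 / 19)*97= -337811 / 95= -3555.91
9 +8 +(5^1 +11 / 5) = 121 / 5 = 24.20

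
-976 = -976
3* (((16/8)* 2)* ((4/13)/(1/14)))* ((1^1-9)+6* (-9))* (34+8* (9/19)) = -29914752/247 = -121112.36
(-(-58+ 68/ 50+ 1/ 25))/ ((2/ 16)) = 2264/ 5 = 452.80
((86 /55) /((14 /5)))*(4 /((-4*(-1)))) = 43 /77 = 0.56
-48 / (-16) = 3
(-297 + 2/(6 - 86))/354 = -11881/14160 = -0.84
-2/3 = -0.67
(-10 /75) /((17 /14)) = -28 /255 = -0.11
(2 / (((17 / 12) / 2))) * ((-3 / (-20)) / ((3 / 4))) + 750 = 63798 / 85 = 750.56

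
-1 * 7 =-7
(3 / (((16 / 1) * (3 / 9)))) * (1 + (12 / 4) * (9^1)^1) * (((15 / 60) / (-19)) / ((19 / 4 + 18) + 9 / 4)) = -63 / 7600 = -0.01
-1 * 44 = -44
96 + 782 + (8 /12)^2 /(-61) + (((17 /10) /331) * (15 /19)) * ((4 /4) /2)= 12125672807 /13810644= 877.99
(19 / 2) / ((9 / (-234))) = -247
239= 239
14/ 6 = 7/ 3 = 2.33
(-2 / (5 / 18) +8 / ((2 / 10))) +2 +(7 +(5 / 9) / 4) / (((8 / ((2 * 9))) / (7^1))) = 11779 / 80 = 147.24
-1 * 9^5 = -59049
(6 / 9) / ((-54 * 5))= -1 / 405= -0.00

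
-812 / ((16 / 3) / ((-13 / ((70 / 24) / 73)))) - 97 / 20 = 990659 / 20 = 49532.95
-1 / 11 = -0.09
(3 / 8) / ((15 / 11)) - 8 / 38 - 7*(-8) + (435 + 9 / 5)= 374577 / 760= 492.86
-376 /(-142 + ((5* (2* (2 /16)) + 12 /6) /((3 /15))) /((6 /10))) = 4512 /1379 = 3.27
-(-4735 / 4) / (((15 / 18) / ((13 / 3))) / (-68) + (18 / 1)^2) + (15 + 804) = 471238183 / 572827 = 822.65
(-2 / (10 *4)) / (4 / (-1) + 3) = 1 / 20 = 0.05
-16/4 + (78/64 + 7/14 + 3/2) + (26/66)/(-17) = -0.80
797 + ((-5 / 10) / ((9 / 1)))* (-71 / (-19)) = 272503 / 342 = 796.79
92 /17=5.41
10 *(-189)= -1890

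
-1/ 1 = -1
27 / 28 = 0.96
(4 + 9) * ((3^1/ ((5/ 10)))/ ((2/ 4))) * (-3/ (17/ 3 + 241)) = -351/ 185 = -1.90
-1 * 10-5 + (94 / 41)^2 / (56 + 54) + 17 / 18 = -23311591 / 1664190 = -14.01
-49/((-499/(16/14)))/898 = 28/224051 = 0.00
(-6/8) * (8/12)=-1/2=-0.50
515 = 515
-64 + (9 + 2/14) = -384/7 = -54.86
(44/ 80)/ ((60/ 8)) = 0.07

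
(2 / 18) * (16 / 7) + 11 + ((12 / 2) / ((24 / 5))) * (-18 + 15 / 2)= -943 / 504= -1.87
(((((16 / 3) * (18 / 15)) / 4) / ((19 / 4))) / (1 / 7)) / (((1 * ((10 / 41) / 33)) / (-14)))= -2121504 / 475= -4466.32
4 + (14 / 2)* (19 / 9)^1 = 18.78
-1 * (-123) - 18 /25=3057 /25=122.28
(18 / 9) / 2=1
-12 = -12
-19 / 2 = -9.50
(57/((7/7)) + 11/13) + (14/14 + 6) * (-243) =-21361/13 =-1643.15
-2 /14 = -1 /7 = -0.14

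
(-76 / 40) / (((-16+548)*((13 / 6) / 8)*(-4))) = 3 / 910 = 0.00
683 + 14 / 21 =2051 / 3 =683.67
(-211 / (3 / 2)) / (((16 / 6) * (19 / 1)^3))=-0.01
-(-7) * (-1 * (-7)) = 49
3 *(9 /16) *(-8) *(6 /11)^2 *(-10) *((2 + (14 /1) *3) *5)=97200 /11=8836.36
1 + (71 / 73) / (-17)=1170 / 1241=0.94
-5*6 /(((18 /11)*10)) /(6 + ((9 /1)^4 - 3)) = -11 /39384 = -0.00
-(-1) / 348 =0.00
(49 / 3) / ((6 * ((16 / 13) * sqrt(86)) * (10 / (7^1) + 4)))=4459 * sqrt(86) / 941184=0.04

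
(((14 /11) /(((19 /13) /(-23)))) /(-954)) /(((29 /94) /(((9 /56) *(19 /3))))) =14053 /202884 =0.07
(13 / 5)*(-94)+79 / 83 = -101031 / 415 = -243.45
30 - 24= 6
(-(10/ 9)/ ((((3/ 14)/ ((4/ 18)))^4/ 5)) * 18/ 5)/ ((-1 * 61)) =12293120/ 32417901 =0.38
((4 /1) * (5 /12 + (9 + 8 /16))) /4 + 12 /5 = 739 /60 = 12.32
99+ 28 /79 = 7849 /79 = 99.35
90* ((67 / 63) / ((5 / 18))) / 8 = 603 / 14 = 43.07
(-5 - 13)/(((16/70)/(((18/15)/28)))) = -27/8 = -3.38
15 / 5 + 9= 12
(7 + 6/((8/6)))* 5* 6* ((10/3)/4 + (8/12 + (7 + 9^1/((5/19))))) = 29463/2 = 14731.50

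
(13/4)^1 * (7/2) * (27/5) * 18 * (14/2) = 154791/20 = 7739.55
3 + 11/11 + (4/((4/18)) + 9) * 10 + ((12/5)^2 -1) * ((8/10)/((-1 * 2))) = 34012/125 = 272.10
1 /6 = 0.17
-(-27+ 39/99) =878/33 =26.61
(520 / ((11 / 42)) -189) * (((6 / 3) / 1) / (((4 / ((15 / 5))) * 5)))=59283 / 110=538.94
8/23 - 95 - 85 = -4132/23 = -179.65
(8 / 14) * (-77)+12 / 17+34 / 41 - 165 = -144603 / 697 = -207.46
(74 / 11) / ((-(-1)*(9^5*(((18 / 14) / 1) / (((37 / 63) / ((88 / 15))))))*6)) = 6845 / 4629913992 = 0.00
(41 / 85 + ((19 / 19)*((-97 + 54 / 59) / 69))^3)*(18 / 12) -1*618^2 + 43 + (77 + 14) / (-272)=-381884.66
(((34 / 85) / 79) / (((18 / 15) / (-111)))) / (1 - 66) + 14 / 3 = 72001 / 15405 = 4.67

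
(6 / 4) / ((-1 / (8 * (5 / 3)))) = -20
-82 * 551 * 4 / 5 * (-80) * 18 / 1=52049664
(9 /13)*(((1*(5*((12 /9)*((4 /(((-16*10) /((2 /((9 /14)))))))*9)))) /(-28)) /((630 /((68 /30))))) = 17 /40950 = 0.00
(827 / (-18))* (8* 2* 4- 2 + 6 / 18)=-154649 / 54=-2863.87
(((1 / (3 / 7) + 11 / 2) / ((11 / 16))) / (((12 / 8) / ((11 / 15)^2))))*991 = 8197552 / 2025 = 4048.17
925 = 925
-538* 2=-1076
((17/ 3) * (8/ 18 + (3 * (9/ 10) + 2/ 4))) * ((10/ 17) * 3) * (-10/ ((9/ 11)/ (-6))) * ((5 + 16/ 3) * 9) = 2236960/ 9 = 248551.11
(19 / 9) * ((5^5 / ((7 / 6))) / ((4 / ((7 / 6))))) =59375 / 36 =1649.31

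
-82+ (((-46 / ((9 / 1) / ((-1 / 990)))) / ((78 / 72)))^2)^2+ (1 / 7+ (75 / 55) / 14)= -158981563091505187981 / 1944496919724108750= -81.76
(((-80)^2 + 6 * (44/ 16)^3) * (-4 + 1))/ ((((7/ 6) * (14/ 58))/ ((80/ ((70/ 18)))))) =-1429897.25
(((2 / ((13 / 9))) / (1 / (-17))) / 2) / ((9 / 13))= -17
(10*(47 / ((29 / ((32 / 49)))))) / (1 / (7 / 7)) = 15040 / 1421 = 10.58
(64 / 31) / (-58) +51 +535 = 526782 / 899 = 585.96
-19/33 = -0.58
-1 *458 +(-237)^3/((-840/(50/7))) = 22096987/196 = 112739.73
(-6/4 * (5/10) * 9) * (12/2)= -81/2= -40.50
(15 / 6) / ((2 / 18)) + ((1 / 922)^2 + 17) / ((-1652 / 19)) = 31323045129 / 1404338768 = 22.30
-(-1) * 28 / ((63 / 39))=52 / 3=17.33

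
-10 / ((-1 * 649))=10 / 649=0.02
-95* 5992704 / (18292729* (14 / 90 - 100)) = 25618809600 / 82189231397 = 0.31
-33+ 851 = 818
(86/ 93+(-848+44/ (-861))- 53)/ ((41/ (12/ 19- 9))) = 1273339469/ 6930763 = 183.72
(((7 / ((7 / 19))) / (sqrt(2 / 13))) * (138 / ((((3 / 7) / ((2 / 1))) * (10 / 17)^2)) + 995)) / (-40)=-339169 * sqrt(26) / 500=-3458.86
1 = 1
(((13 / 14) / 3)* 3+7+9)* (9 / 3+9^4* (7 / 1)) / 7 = 5442705 / 49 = 111075.61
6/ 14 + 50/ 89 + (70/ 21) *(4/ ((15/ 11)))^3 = 107388689/ 1261575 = 85.12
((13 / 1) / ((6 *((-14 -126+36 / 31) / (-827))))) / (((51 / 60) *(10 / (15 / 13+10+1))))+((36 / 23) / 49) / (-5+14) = 2282978029 / 123690504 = 18.46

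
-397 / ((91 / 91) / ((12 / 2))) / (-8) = 1191 / 4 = 297.75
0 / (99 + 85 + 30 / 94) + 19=19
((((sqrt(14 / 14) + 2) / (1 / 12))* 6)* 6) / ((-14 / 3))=-277.71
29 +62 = 91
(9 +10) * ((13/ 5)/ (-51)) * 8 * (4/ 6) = -3952/ 765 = -5.17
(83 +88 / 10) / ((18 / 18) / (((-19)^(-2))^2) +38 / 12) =2754 / 3909725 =0.00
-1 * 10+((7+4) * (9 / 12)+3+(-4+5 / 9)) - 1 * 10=-12.19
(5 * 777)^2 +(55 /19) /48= 13765021255 /912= 15093225.06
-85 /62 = -1.37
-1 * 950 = -950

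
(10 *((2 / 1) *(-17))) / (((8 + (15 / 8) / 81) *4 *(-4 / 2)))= 9180 / 1733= 5.30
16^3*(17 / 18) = 34816 / 9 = 3868.44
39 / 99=13 / 33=0.39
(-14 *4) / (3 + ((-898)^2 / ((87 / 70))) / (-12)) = 14616 / 14111287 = 0.00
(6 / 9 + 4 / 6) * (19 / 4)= 19 / 3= 6.33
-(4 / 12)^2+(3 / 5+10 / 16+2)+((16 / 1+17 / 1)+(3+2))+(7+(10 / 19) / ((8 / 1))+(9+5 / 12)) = 393959 / 6840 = 57.60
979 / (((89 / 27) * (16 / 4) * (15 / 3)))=14.85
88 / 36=22 / 9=2.44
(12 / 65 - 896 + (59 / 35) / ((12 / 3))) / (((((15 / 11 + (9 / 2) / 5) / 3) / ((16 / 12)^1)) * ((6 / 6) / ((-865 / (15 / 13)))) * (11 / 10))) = 5638474820 / 5229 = 1078308.44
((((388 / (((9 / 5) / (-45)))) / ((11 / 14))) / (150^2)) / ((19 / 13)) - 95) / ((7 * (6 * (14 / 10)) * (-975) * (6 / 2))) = 4485029 / 8087829750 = 0.00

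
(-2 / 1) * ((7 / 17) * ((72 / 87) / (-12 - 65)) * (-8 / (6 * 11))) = -64 / 59653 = -0.00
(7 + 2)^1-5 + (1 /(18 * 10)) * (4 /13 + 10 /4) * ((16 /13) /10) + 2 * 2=304273 /38025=8.00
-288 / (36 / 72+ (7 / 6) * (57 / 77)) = -1056 / 5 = -211.20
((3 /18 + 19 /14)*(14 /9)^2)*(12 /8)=448 /81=5.53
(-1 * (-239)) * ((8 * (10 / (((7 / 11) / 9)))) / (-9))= -30045.71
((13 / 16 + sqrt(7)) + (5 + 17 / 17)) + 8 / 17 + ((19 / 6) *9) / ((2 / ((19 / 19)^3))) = sqrt(7) + 5857 / 272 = 24.18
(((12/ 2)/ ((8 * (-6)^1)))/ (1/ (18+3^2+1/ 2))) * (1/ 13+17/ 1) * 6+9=-17847/ 52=-343.21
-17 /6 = -2.83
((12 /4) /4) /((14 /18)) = 27 /28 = 0.96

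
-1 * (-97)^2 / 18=-9409 / 18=-522.72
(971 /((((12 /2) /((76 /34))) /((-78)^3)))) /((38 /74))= -5683076568 /17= -334298621.65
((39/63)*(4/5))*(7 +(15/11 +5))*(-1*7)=-2548/55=-46.33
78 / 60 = 13 / 10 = 1.30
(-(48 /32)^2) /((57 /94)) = -141 /38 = -3.71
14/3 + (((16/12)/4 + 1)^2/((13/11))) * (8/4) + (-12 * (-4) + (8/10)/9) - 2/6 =3603/65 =55.43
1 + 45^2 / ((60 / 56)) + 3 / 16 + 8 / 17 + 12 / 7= 3604981 / 1904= 1893.37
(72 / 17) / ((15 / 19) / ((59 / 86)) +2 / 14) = 564984 / 172567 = 3.27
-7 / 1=-7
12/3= 4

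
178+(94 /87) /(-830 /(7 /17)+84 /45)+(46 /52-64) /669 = 3162645878541 /17777149234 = 177.91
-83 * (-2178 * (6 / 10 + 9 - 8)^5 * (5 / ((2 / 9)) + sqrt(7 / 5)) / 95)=5923602432 * sqrt(35) / 1484375 + 26656210944 / 59375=472555.64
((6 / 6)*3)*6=18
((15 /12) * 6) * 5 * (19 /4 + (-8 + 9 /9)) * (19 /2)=-12825 /16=-801.56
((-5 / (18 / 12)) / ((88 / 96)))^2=1600 / 121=13.22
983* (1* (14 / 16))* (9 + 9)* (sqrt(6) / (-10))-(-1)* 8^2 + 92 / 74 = 2414 / 37-61929* sqrt(6) / 40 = -3727.12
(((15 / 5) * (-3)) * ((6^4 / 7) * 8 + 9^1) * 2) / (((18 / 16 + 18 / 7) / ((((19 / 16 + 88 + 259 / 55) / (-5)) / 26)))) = 861903099 / 164450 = 5241.13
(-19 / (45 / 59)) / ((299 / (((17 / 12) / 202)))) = -19057 / 32614920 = -0.00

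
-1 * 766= -766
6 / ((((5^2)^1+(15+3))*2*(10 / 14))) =21 / 215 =0.10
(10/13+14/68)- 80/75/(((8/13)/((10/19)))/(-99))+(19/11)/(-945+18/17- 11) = 34225752215/374916113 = 91.29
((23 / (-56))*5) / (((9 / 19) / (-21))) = 2185 / 24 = 91.04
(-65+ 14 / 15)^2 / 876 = 923521 / 197100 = 4.69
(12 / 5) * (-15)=-36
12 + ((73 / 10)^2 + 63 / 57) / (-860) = 19504649 / 1634000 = 11.94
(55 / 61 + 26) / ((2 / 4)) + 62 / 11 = 39884 / 671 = 59.44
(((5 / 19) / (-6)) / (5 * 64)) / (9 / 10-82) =0.00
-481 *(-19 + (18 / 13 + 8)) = 4625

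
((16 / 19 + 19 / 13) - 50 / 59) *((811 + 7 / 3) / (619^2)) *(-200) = -10355848000 / 16751415759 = -0.62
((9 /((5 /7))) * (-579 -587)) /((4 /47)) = -1726263 /10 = -172626.30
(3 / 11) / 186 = 1 / 682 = 0.00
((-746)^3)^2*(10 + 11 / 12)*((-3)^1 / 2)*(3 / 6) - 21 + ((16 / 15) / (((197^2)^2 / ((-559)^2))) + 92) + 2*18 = -31881624438227067574784513039 / 22592077215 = -1411186060264492929.00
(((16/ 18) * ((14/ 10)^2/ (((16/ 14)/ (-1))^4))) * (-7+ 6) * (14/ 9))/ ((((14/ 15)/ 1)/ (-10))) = 117649/ 6912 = 17.02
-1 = -1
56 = 56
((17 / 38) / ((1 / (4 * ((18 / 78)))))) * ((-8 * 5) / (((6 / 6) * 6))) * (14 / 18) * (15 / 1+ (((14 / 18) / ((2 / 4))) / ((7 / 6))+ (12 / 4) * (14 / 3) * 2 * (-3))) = 966280 / 6669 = 144.89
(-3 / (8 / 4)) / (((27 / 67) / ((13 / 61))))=-871 / 1098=-0.79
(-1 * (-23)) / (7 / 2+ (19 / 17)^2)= 13294 / 2745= 4.84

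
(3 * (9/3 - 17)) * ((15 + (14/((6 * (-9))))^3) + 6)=-5782000/6561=-881.27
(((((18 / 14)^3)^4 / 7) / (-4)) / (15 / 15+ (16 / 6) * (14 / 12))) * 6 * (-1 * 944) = 3599282012913864 / 3584893385059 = 1004.01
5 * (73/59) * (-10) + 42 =-1172/59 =-19.86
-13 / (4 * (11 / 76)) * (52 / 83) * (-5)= 64220 / 913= 70.34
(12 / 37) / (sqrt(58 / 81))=54 * sqrt(58) / 1073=0.38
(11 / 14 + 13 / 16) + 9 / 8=305 / 112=2.72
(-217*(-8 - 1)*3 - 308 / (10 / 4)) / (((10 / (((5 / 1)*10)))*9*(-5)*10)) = -28679 / 450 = -63.73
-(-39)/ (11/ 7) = 273/ 11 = 24.82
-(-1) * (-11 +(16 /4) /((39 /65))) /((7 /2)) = -26 /21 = -1.24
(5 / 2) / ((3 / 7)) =5.83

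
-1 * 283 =-283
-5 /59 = -0.08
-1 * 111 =-111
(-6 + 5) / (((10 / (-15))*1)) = 3 / 2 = 1.50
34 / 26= 17 / 13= 1.31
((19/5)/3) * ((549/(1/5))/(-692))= -5.02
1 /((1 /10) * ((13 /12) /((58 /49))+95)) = 6960 /66757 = 0.10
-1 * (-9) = 9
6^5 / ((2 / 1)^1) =3888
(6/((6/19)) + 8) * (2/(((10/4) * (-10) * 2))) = -27/25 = -1.08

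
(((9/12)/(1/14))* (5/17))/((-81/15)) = -175/306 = -0.57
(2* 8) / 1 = 16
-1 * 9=-9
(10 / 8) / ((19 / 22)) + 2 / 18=533 / 342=1.56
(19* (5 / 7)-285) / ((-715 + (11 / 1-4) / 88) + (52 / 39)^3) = 4514400 / 11851133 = 0.38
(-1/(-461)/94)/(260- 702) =-1/19153628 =-0.00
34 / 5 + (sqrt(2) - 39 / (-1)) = sqrt(2) + 229 / 5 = 47.21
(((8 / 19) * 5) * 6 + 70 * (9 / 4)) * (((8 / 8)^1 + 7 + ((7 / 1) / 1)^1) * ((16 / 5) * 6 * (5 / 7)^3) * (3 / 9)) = 38790000 / 6517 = 5952.13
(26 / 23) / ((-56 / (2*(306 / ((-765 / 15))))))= 39 / 161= 0.24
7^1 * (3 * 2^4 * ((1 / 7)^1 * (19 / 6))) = 152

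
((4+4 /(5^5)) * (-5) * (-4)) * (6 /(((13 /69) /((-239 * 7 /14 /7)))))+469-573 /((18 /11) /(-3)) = -4776040011 /113750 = -41987.16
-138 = -138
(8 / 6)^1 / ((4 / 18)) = 6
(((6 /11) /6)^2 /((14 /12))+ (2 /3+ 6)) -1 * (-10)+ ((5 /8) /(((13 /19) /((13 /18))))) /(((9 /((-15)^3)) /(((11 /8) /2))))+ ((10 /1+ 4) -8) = -31963397 /216832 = -147.41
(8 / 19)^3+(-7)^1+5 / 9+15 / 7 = -1826533 / 432117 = -4.23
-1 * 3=-3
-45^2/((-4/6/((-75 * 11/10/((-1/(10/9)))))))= 556875/2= 278437.50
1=1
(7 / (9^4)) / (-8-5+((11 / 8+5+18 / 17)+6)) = 952 / 387099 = 0.00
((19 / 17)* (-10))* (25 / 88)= -2375 / 748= -3.18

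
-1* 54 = -54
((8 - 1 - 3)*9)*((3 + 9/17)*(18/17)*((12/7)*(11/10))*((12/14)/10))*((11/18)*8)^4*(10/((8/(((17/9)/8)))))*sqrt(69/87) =82458112*sqrt(667)/652239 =3265.05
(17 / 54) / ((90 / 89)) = 0.31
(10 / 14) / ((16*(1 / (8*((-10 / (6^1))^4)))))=3125 / 1134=2.76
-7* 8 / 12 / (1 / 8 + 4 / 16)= -12.44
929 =929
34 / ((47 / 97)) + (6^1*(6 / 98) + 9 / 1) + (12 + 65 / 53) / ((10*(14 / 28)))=50155778 / 610295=82.18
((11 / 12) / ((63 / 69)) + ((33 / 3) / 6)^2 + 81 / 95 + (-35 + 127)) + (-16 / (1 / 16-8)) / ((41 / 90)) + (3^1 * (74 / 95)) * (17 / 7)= 107.32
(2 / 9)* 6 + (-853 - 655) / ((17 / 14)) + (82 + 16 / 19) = -1121818 / 969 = -1157.71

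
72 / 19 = 3.79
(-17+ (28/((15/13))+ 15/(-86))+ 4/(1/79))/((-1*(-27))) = 416789/34830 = 11.97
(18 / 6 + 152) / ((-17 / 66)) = -10230 / 17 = -601.76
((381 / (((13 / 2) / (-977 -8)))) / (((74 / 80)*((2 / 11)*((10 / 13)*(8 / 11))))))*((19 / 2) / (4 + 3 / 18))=-1399103.05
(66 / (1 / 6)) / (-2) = -198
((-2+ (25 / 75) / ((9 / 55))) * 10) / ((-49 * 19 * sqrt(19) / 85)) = -850 * sqrt(19) / 477603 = -0.01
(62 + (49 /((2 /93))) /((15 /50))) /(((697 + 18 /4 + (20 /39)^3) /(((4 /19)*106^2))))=2148822707616 /83240557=25814.61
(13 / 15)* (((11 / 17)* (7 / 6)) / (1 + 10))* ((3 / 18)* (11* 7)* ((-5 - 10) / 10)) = -7007 / 6120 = -1.14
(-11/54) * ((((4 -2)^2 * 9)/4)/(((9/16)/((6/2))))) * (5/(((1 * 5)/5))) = -440/9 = -48.89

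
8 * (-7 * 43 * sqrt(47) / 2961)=-344 * sqrt(47) / 423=-5.58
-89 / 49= -1.82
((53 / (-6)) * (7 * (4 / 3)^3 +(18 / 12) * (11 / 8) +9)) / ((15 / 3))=-633191 / 12960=-48.86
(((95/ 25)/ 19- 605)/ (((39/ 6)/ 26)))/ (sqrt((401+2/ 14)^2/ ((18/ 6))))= -392 *sqrt(3)/ 65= -10.45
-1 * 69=-69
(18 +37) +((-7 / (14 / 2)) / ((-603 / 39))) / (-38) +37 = 702683 / 7638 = 92.00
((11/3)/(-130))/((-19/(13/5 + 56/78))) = 7117/1444950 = 0.00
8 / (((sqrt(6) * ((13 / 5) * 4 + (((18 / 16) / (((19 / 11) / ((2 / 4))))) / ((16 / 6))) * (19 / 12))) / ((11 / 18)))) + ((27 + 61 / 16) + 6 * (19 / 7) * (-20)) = -33029 / 112 + 56320 * sqrt(6) / 732213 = -294.71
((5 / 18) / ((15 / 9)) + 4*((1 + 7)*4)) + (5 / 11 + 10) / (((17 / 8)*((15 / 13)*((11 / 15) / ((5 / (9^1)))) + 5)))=7666409 / 59466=128.92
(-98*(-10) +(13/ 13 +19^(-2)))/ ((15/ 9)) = 1062426/ 1805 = 588.60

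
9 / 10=0.90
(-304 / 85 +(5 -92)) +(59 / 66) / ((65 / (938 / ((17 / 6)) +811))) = -496387 / 6630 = -74.87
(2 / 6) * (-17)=-17 / 3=-5.67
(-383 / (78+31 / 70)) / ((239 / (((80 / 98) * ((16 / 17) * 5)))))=-12256000 / 156169531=-0.08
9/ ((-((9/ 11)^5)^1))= -161051/ 6561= -24.55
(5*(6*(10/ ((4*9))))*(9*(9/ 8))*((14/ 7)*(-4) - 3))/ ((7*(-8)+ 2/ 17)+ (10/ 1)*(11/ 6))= 24.72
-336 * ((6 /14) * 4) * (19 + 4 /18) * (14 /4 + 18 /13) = -703072 /13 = -54082.46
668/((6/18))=2004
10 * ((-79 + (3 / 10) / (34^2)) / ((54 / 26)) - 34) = -22484161 / 31212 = -720.37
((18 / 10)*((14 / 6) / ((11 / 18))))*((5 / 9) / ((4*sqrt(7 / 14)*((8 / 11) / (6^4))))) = 1701*sqrt(2) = 2405.58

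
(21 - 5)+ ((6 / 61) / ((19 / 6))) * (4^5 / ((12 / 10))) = 49264 / 1159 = 42.51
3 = 3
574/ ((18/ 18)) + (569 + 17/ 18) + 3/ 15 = 1144.14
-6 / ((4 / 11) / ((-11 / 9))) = 121 / 6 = 20.17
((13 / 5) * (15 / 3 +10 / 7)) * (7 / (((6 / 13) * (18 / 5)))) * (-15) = -4225 / 4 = -1056.25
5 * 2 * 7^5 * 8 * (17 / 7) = 3265360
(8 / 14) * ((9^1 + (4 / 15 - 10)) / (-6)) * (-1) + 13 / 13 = 293 / 315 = 0.93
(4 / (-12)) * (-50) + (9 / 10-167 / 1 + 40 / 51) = -75811 / 510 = -148.65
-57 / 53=-1.08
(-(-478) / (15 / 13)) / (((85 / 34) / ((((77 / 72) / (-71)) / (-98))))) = 34177 / 1341900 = 0.03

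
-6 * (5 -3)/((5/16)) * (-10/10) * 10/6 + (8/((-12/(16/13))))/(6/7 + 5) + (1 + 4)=110107/1599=68.86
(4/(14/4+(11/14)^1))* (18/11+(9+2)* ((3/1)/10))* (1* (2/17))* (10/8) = 1267/1870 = 0.68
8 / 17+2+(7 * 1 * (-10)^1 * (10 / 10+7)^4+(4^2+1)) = -4873909 / 17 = -286700.53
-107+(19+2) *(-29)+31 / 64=-45793 / 64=-715.52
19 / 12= 1.58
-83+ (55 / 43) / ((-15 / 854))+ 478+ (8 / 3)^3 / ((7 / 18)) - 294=23159 / 301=76.94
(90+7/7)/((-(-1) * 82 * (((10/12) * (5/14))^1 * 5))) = 3822/5125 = 0.75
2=2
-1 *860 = -860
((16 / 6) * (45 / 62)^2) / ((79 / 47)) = 63450 / 75919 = 0.84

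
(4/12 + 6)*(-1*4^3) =-1216/3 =-405.33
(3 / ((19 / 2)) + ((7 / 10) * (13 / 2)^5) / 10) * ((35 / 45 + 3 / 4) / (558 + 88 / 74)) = 20106275783 / 9057254400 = 2.22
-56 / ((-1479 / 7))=392 / 1479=0.27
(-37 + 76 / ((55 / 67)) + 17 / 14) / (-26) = -43733 / 20020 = -2.18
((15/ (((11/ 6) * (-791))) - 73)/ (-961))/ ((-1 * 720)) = -635263/ 6020395920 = -0.00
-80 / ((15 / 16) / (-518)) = 132608 / 3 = 44202.67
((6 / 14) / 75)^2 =1 / 30625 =0.00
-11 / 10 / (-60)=11 / 600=0.02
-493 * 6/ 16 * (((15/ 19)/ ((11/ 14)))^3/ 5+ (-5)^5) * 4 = 2310787.47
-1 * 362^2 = -131044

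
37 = 37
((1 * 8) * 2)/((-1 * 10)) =-8/5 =-1.60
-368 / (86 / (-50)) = 9200 / 43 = 213.95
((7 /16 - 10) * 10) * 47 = -35955 /8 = -4494.38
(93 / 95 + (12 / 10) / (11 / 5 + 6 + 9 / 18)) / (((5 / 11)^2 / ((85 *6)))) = 37976334 / 13775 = 2756.90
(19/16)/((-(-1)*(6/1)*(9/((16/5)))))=19/270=0.07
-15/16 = -0.94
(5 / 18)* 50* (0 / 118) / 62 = 0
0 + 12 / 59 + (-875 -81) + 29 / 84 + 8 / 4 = -4725305 / 4956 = -953.45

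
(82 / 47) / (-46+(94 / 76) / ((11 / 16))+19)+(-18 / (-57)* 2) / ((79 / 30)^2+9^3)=-212999271902 / 3115275191971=-0.07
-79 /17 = -4.65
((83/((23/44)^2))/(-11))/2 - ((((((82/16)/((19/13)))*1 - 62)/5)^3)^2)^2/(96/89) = -11488226821818666971915233301066414402637129065784761/1885775601438760342476816384000000000000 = -6092043408056.44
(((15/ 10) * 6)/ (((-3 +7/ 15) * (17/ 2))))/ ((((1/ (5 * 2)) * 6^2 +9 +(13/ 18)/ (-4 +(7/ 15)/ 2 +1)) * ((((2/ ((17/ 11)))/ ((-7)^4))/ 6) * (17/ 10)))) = -6053221125/ 27290593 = -221.81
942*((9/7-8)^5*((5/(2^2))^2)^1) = -2700537457425/134456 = -20084915.94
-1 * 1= -1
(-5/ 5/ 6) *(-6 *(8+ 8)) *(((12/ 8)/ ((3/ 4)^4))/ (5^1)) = 2048/ 135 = 15.17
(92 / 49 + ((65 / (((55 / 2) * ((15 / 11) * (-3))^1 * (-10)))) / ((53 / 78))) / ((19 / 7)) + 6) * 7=55.36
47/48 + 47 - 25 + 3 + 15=1967/48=40.98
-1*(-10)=10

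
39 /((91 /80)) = 240 /7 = 34.29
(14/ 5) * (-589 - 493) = -15148/ 5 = -3029.60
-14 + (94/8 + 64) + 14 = 303/4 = 75.75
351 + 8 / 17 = 5975 / 17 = 351.47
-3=-3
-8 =-8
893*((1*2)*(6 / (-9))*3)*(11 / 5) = -39292 / 5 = -7858.40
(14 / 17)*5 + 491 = 8417 / 17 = 495.12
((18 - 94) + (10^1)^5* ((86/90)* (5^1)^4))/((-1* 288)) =-134374829/648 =-207368.56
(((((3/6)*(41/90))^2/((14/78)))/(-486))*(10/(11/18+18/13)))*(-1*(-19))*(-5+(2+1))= 5397691/47662020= 0.11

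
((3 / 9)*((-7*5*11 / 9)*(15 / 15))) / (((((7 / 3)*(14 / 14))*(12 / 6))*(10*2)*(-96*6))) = 11 / 41472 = 0.00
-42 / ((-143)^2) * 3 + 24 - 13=224813 / 20449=10.99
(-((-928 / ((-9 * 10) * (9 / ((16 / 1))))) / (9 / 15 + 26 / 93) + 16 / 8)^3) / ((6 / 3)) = -8023432882283500 / 1346670096507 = -5957.98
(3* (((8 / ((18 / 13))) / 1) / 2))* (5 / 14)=3.10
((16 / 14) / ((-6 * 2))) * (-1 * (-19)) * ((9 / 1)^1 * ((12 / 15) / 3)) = -152 / 35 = -4.34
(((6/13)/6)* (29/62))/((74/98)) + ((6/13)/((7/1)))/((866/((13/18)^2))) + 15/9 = 8367917977/4881086028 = 1.71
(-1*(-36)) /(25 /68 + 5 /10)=2448 /59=41.49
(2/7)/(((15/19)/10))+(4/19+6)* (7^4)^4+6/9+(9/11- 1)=301954407155400690/1463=206393989853315.58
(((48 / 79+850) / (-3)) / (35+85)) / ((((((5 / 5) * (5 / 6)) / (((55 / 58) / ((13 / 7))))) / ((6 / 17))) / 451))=-1166792473 / 5063110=-230.45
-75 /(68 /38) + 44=71 /34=2.09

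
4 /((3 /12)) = 16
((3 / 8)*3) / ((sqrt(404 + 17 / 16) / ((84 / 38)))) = 0.12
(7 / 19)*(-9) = -63 / 19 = -3.32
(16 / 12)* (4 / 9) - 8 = -200 / 27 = -7.41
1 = 1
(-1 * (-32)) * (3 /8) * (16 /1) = 192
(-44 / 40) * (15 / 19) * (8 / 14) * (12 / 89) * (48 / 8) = -0.40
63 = 63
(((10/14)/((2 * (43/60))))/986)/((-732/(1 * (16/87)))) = -100/787521651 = -0.00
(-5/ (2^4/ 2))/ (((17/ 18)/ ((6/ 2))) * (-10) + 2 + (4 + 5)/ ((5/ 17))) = -0.02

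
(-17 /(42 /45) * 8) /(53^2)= -1020 /19663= -0.05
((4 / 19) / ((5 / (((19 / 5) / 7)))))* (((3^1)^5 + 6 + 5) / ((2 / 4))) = 2032 / 175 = 11.61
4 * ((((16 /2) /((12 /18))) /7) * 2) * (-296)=-28416 /7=-4059.43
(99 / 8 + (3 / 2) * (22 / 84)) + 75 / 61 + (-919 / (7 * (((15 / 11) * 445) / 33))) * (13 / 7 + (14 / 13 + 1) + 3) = -24559943547 / 691654600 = -35.51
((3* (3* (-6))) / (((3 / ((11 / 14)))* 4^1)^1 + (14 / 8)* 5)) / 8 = -297 / 1057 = -0.28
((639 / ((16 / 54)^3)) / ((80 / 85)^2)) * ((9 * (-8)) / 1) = -32713913637 / 16384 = -1996698.83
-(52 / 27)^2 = -3.71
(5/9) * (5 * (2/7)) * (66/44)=25/21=1.19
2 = 2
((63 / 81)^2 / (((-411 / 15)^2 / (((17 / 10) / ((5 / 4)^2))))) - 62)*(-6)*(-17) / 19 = -16023619484 / 48142485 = -332.84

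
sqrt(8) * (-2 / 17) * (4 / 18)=-8 * sqrt(2) / 153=-0.07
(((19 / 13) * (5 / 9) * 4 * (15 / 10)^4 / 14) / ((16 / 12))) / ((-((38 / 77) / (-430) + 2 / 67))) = -406437075 / 13244192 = -30.69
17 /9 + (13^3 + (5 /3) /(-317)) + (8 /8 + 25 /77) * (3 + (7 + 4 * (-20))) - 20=65469845 /31383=2086.16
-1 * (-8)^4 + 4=-4092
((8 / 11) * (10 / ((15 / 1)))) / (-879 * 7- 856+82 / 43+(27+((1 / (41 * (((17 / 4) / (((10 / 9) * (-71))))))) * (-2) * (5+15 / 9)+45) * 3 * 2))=-719304 / 9901123001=-0.00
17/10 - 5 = -33/10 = -3.30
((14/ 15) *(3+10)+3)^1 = 227/ 15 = 15.13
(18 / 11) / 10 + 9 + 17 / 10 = 239 / 22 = 10.86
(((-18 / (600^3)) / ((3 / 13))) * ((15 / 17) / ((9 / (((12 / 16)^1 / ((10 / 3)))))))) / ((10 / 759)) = -0.00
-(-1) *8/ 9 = 8/ 9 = 0.89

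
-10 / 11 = -0.91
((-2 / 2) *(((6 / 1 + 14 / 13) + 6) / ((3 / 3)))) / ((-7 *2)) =85 / 91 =0.93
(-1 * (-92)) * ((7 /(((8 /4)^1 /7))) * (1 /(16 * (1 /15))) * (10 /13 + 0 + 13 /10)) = 909489 /208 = 4372.54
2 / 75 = 0.03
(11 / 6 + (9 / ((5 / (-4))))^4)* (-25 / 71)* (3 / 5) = -10084571 / 17750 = -568.14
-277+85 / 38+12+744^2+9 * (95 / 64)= 672796501 / 1216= 553286.60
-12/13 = -0.92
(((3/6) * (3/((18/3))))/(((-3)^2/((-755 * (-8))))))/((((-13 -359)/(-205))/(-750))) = -19346875/279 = -69343.64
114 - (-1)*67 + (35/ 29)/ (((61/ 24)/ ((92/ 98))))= 2246843/ 12383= 181.45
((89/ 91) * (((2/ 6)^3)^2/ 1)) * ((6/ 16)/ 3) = 89/ 530712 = 0.00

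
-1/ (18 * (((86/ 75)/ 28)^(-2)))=-1849/ 19845000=-0.00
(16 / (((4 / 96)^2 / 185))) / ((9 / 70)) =13260800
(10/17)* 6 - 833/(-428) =39841/7276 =5.48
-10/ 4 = -5/ 2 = -2.50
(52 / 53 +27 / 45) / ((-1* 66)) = -419 / 17490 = -0.02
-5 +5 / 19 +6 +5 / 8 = 287 / 152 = 1.89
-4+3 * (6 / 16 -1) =-47 / 8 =-5.88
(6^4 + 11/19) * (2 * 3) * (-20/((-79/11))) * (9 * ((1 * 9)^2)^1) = 23705767800/1501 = 15793316.32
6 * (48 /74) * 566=81504 /37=2202.81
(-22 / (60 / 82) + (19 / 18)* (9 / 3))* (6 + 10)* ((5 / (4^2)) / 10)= -269 / 20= -13.45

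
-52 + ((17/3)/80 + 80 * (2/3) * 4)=38737/240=161.40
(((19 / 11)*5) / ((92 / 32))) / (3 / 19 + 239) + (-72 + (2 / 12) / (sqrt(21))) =-10344883 / 143704 + sqrt(21) / 126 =-71.95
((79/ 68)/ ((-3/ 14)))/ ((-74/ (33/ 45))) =6083/ 113220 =0.05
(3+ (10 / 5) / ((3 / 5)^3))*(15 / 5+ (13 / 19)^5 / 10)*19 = 24710561053 / 35186670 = 702.27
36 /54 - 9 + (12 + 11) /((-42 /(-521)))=11633 /42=276.98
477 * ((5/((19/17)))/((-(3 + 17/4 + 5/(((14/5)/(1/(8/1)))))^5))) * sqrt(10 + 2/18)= -0.29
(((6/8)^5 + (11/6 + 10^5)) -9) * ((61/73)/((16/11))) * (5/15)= 206116916423/10764288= 19148.22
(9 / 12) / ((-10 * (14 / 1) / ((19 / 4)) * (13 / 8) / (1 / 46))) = -57 / 167440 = -0.00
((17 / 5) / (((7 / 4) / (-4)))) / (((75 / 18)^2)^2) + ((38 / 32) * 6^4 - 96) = 19728163113 / 13671875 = 1442.97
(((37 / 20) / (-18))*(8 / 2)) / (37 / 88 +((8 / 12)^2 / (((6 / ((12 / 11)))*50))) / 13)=-105820 / 108257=-0.98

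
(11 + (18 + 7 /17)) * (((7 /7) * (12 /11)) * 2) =12000 /187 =64.17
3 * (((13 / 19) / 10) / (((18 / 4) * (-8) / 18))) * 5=-39 / 76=-0.51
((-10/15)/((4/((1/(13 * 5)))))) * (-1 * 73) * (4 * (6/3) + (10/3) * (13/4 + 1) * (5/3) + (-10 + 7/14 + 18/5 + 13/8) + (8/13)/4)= 5.15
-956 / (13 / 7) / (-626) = 0.82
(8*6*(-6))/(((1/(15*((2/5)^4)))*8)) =-13.82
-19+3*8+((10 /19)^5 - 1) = 10004396 /2476099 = 4.04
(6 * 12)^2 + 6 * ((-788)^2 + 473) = 3733686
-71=-71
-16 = -16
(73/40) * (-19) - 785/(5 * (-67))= -32.33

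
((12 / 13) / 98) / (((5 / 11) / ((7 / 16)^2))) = 33 / 8320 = 0.00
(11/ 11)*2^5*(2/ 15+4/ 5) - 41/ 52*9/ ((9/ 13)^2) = 2711/ 180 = 15.06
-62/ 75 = -0.83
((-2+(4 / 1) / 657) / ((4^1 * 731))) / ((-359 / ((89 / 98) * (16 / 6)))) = 116590 / 25345130391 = 0.00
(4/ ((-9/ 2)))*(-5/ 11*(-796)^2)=25344640/ 99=256006.46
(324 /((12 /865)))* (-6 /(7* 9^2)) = -247.14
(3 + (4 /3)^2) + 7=106 /9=11.78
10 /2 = 5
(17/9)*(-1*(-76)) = 1292/9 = 143.56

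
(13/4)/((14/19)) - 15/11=1877/616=3.05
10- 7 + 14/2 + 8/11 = 118/11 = 10.73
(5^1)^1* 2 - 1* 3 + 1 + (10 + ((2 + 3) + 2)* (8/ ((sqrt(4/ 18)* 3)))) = 18 + 28* sqrt(2) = 57.60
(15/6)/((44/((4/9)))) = 5/198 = 0.03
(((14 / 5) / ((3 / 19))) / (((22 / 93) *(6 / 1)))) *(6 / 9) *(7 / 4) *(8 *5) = 57722 / 99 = 583.05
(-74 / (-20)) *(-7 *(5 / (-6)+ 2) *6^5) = -1174824 / 5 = -234964.80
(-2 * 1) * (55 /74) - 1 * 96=-3607 /37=-97.49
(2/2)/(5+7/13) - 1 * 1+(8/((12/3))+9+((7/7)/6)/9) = 2203/216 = 10.20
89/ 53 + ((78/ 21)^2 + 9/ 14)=83717/ 5194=16.12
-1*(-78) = 78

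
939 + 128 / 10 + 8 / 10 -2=4753 / 5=950.60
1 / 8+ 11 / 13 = 101 / 104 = 0.97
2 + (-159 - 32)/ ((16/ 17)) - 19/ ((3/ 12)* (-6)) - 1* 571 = -36445/ 48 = -759.27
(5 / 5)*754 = 754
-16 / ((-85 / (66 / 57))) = 352 / 1615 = 0.22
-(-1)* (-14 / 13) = -14 / 13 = -1.08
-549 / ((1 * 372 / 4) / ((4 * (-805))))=589260 / 31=19008.39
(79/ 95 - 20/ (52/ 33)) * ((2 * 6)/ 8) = -21972/ 1235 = -17.79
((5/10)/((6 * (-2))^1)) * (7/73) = -7/1752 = -0.00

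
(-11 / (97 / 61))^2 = 450241 / 9409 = 47.85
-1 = -1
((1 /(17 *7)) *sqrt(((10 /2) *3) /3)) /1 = sqrt(5) /119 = 0.02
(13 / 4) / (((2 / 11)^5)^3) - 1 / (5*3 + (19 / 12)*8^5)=8454787890130801971643 / 20406992896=414308366412.38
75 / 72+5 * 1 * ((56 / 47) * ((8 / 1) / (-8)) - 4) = -28105 / 1128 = -24.92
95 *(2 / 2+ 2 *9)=1805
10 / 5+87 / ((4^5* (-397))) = 812969 / 406528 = 2.00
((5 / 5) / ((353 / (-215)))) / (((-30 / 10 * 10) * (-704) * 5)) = -43 / 7455360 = -0.00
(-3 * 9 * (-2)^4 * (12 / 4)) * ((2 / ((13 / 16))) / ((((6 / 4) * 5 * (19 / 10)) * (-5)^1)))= 55296 / 1235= 44.77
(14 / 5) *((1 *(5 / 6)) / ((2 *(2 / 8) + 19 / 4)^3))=64 / 3969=0.02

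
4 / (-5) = -4 / 5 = -0.80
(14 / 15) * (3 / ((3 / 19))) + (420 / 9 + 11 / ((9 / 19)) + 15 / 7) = 28276 / 315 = 89.77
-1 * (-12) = 12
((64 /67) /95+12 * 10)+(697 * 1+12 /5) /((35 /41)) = 209254161 /222775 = 939.31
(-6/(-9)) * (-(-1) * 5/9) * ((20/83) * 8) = 1600/2241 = 0.71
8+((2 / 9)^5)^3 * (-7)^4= 1647129135433160 / 205891132094649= 8.00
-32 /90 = -16 /45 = -0.36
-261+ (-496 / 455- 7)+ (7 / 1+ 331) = 68.91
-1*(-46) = 46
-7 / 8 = -0.88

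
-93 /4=-23.25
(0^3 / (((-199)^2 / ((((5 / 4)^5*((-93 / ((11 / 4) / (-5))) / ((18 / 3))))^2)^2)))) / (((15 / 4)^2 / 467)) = 0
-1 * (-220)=220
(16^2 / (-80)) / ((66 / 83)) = -664 / 165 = -4.02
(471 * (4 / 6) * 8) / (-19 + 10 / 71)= -178352 / 1339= -133.20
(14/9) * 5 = 70/9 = 7.78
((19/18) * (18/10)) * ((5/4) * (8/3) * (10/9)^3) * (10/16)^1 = 11875/2187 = 5.43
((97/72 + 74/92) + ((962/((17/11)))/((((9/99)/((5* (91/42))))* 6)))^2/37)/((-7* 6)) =-17792785389913/180904752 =-98354.44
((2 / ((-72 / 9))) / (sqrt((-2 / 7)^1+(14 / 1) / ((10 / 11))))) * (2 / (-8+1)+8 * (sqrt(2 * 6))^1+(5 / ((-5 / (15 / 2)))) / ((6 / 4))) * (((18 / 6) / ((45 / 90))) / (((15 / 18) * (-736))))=-333 * sqrt(35) / 592480+9 * sqrt(105) / 5290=0.01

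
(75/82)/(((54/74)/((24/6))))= 1850/369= 5.01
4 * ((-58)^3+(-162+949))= -777300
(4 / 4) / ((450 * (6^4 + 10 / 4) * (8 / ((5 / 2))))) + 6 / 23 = 11219063 / 43006320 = 0.26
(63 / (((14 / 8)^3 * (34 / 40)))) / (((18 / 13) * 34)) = 4160 / 14161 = 0.29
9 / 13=0.69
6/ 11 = 0.55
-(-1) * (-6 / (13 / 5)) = -2.31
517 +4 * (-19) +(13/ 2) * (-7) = 791/ 2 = 395.50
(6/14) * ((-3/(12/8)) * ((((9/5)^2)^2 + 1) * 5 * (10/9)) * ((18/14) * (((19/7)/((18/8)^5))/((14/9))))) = -279621632/131274675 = -2.13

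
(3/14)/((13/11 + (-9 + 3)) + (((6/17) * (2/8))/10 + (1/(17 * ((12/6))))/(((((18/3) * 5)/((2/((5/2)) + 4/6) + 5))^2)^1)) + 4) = -6682500/25197221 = -0.27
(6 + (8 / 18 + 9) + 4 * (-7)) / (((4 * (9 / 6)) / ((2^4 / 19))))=-904 / 513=-1.76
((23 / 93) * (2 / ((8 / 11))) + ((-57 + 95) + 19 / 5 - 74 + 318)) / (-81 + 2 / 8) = -532853 / 150195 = -3.55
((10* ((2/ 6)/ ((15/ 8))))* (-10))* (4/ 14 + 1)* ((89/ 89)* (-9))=205.71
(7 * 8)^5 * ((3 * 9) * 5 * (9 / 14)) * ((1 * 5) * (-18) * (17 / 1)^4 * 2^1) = -718549295475916800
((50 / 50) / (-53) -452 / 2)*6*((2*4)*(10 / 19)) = -5749920 / 1007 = -5709.95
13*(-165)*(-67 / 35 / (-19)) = -28743 / 133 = -216.11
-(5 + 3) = -8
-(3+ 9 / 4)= -21 / 4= -5.25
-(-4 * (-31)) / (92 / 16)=-496 / 23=-21.57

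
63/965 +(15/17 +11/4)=242639/65620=3.70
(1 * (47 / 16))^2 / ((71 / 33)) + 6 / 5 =473541 / 90880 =5.21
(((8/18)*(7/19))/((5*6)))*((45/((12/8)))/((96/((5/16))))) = 35/65664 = 0.00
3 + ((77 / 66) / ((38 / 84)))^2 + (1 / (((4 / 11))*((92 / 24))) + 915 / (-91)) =473617 / 1511146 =0.31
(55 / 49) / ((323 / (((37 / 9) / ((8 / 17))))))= 2035 / 67032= 0.03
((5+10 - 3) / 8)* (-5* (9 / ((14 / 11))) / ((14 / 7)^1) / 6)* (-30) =7425 / 56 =132.59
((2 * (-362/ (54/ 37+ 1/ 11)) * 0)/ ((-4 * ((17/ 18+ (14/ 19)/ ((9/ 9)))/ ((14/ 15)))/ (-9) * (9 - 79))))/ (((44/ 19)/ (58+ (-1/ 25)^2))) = 0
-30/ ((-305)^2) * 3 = -18/ 18605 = -0.00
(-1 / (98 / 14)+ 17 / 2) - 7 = 19 / 14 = 1.36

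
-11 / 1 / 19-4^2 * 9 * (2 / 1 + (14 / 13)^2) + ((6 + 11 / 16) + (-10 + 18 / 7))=-164109409 / 359632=-456.33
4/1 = 4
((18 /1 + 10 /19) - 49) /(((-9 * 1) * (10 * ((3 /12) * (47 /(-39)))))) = -5018 /4465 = -1.12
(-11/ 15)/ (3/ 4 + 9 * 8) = -44/ 4365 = -0.01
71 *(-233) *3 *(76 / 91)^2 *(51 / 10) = -7309756152 / 41405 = -176542.84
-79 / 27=-2.93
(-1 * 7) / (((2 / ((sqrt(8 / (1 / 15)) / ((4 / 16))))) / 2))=-306.72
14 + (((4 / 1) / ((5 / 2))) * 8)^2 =4446 / 25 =177.84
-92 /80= -23 /20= -1.15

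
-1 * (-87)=87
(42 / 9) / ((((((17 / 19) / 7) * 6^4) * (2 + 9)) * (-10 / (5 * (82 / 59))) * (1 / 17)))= -38171 / 1261656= -0.03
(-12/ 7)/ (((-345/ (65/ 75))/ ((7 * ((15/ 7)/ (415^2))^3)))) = 468/ 8060101892212628125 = 0.00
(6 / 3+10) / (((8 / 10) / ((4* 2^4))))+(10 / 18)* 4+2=8678 / 9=964.22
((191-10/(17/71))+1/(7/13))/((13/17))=17980/91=197.58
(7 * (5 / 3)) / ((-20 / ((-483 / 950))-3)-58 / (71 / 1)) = 400085 / 1218107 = 0.33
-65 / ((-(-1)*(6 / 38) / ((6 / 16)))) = -1235 / 8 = -154.38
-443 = -443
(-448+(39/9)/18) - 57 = -27257/54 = -504.76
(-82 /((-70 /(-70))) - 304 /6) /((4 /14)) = -1393 /3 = -464.33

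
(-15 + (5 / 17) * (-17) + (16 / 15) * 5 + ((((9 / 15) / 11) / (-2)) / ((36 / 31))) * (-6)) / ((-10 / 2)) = 9587 / 3300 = 2.91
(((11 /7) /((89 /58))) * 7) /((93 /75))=15950 /2759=5.78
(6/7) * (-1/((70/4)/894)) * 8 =-85824/245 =-350.30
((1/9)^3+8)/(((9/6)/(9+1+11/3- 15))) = -46664/6561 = -7.11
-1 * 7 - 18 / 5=-53 / 5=-10.60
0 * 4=0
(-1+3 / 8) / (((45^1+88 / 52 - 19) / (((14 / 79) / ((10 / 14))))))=-637 / 113760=-0.01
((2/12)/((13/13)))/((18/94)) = 47/54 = 0.87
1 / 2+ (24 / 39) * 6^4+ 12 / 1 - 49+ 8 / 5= 99143 / 130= 762.64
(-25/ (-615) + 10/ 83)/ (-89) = -0.00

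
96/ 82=48/ 41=1.17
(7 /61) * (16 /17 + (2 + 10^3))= 119350 /1037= 115.09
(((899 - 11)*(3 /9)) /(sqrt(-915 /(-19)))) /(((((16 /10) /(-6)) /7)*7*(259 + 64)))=-74*sqrt(17385) /19703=-0.50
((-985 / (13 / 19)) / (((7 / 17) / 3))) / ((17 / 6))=-336870 / 91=-3701.87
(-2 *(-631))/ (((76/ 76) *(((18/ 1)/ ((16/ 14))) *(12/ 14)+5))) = 2524/ 37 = 68.22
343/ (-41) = -343/ 41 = -8.37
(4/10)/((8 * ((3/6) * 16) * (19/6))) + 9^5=89754483/1520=59049.00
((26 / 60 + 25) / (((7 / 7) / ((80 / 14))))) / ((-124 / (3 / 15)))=-109 / 465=-0.23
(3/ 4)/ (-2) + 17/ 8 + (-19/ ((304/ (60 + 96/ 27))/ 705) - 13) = -8435/ 3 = -2811.67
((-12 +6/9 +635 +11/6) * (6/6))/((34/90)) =56295/34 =1655.74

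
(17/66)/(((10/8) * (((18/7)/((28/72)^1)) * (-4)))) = -833/106920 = -0.01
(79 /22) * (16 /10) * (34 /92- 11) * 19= -1467978 /1265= -1160.46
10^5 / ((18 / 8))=400000 / 9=44444.44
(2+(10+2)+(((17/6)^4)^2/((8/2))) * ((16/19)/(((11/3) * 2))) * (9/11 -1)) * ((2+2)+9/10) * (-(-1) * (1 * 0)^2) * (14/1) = 0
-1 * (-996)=996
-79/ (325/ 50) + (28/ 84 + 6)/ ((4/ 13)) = 1315/ 156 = 8.43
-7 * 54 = -378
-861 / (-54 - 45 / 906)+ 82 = 532836 / 5441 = 97.93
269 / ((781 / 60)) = 16140 / 781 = 20.67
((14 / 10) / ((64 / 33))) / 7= 33 / 320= 0.10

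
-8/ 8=-1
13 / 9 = 1.44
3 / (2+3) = 3 / 5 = 0.60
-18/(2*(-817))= 0.01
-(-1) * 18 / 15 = 6 / 5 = 1.20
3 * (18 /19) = 54 /19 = 2.84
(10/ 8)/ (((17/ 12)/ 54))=810/ 17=47.65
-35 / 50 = -7 / 10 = -0.70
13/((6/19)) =247/6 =41.17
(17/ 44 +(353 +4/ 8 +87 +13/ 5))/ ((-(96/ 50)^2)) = -12195875/ 101376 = -120.30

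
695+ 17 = 712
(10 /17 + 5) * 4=22.35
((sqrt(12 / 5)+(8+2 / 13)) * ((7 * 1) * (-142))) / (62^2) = -26341 / 12493 - 497 * sqrt(15) / 4805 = -2.51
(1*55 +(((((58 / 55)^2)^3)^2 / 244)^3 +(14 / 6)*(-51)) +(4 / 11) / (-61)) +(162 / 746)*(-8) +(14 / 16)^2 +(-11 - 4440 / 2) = -5596323090768154855423112426963917670459985848715452714320132947740970606087 / 2437446727633249264469490805144360141965804242528975009918212890625000000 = -2295.98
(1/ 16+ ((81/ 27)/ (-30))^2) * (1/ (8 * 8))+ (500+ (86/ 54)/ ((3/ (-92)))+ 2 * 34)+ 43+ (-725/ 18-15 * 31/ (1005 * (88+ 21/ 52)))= 333306506670451/ 638666726400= 521.88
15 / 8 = 1.88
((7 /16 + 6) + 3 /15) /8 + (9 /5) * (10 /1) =12051 /640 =18.83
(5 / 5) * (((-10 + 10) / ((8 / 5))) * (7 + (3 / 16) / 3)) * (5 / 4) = 0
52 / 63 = 0.83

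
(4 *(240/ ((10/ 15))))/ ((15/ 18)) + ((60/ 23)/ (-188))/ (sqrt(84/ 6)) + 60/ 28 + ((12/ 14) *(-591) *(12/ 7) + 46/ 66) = 1394552/ 1617 - 15 *sqrt(14)/ 15134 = 862.43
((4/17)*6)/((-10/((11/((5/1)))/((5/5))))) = -132/425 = -0.31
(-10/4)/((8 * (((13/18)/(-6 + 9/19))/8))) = 4725/247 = 19.13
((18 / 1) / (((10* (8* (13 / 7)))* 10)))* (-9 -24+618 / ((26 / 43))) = 405027 / 33800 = 11.98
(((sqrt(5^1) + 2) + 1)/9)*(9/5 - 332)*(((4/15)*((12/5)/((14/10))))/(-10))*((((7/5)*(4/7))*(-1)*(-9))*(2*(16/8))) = 211328*sqrt(5)/4375 + 633984/4375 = 252.92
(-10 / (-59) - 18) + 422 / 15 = 9118 / 885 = 10.30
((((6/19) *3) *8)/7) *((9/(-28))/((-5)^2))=-324/23275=-0.01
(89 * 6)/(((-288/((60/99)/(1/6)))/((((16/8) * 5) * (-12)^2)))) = -106800/11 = -9709.09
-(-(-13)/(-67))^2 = -169/4489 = -0.04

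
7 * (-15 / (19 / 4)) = -420 / 19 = -22.11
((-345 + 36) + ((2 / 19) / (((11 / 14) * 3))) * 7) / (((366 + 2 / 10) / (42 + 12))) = -17419230 / 382679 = -45.52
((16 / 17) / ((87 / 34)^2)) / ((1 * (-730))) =-0.00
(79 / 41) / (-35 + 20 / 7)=-553 / 9225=-0.06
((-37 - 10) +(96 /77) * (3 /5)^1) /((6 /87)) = -516403 /770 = -670.65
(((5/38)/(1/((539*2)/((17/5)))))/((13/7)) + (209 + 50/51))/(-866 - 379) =-2928098/15683265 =-0.19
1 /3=0.33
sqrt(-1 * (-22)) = sqrt(22) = 4.69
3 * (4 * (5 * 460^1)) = 27600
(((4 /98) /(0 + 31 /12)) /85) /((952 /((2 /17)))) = 6 /261199645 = 0.00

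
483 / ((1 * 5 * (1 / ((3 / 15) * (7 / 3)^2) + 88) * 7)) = 3381 / 21785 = 0.16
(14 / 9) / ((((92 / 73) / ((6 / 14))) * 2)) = 73 / 276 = 0.26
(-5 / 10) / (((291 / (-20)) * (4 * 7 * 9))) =5 / 36666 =0.00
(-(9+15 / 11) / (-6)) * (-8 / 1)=-152 / 11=-13.82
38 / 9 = 4.22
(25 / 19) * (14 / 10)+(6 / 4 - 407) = -15339 / 38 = -403.66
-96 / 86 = -48 / 43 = -1.12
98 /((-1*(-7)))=14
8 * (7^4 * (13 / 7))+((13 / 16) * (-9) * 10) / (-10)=570869 / 16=35679.31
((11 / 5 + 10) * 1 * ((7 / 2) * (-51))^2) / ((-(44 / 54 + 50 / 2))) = -12347559 / 820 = -15058.00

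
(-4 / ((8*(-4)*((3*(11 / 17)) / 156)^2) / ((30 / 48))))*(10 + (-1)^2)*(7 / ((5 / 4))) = 31080.64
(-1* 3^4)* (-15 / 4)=1215 / 4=303.75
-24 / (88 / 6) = -18 / 11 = -1.64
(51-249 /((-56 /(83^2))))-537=30145.45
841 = 841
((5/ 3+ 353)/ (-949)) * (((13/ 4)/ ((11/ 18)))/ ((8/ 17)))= -6783/ 1606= -4.22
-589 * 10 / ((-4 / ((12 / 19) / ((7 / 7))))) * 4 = 3720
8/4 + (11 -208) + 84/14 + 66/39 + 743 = 7224/13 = 555.69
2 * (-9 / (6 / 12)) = -36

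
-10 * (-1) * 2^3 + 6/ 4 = 163/ 2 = 81.50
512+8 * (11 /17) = 8792 /17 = 517.18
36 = 36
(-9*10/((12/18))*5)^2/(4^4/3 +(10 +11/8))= 10935000/2321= 4711.33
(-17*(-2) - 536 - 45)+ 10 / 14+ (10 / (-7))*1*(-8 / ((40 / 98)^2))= -16719 / 35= -477.69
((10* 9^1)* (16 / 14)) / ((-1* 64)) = -45 / 28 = -1.61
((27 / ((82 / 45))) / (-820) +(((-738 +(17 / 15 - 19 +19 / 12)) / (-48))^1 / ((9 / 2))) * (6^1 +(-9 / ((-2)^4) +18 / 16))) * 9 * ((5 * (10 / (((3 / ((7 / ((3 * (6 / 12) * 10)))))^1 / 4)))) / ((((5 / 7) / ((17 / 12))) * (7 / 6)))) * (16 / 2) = 63322186585 / 726192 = 87197.58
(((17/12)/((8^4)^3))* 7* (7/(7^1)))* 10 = 595/412316860416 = 0.00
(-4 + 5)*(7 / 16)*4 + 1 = 11 / 4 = 2.75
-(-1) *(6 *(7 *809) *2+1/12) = 815473/12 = 67956.08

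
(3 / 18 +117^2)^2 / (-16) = -6746158225 / 576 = -11712080.25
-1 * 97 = -97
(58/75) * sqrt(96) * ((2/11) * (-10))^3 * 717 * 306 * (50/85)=-5877680.01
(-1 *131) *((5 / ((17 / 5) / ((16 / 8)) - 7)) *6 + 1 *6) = -2358 / 53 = -44.49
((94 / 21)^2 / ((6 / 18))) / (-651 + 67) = -0.10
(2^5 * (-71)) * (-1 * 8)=18176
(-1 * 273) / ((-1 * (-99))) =-91 / 33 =-2.76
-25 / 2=-12.50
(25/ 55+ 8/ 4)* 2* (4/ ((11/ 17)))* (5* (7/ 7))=18360/ 121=151.74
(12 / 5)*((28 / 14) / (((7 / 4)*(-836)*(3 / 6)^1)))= -48 / 7315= -0.01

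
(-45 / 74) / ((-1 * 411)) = 0.00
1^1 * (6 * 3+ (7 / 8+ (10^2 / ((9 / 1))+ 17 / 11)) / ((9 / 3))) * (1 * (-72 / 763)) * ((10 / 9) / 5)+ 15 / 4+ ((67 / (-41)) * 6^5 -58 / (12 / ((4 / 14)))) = -67454224537 / 5309172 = -12705.22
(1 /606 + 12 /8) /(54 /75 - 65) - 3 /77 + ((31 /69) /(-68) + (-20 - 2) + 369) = 6781221356865 /19546307396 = 346.93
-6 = -6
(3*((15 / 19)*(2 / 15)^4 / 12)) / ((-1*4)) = -0.00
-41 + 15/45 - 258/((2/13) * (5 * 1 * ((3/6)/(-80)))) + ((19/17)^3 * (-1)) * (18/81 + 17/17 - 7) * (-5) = 2369279590/44217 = 53583.00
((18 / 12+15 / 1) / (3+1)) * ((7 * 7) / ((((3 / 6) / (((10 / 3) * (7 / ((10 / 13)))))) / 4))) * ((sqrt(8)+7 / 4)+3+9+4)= 98098 * sqrt(2)+3482479 / 4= 1009351.27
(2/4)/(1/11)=11/2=5.50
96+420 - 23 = 493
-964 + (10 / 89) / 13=-1115338 / 1157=-963.99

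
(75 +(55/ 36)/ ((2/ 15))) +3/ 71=86.50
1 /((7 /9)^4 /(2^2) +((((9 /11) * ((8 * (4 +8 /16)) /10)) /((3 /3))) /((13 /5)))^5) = 1569315327100092 /3071802292807151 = 0.51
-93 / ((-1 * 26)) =93 / 26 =3.58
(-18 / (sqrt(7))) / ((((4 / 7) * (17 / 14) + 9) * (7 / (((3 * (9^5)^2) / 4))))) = -94143178827 * sqrt(7) / 950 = -262188882.96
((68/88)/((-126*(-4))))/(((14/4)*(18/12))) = 17/58212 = 0.00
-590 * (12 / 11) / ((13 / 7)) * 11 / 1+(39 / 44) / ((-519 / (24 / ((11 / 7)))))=-3812.33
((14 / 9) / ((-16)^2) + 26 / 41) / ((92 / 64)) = 30239 / 67896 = 0.45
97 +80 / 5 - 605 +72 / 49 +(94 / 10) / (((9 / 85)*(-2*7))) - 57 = -488515 / 882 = -553.87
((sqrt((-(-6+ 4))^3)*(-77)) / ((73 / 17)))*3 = -7854*sqrt(2) / 73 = -152.15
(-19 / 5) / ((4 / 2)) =-19 / 10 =-1.90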